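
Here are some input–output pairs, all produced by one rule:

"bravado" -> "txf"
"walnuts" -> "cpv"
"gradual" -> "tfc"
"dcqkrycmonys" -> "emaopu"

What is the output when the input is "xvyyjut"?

The pattern: shift every letter 2 places forward in the alphabet (wrapping around), then keep every other character starting from the second (positions 2nd, 4th, 6th, ...).
Working it through for "xvyyjut": intermediate "zxaalwv", final "xaw".

xaw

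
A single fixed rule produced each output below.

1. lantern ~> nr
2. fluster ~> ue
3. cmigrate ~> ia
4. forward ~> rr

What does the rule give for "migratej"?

Rule — keep one character in every 3, starting at position 3 (positions 3rd, 6th, 9th, ...).
On "migratej" that produces "gt".

gt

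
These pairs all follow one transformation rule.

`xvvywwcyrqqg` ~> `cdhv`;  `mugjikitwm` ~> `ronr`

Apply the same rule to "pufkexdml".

upi

The pattern: keep one character in every 3, starting at position 1 (positions 1st, 4th, 7th, ...), then shift every letter 5 places forward in the alphabet (wrapping around).
Working it through for "pufkexdml": intermediate "pkd", final "upi".
(Check on "xvvywwcyrqqg": → "xycq" → "cdhv" ✓)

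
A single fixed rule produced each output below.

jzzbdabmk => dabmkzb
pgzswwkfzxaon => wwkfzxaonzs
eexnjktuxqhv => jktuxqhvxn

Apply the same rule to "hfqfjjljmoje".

jjljmojeqf

The rule is to delete the first 2 characters, then move the first 2 characters to the end (rotate left by 2).
Doing the same to "hfqfjjljmoje": "jjljmojeqf".
(Check on "pgzswwkfzxaon": → "zswwkfzxaon" → "wwkfzxaonzs" ✓)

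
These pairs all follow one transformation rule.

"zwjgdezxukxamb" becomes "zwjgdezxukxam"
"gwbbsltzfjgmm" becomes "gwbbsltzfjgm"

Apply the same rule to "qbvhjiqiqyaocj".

qbvhjiqiqyaoc

Each output is the input with this applied: delete the last character.
On "qbvhjiqiqyaocj" that produces "qbvhjiqiqyaoc".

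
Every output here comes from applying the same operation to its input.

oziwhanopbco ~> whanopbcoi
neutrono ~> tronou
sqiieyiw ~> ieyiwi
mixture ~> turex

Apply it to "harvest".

vestr

The rule is to delete the first 2 characters, then move the first character to the end.
Applying both steps to "harvest": "rvest", then "vestr".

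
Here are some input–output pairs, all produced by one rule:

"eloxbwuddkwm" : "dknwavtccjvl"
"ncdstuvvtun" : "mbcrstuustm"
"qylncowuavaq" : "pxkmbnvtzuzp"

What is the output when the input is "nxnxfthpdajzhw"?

mwmwesgocziygv

The pattern: shift every letter 1 place backward in the alphabet (wrapping around).
For "nxnxfthpdajzhw" the result is "mwmwesgocziygv".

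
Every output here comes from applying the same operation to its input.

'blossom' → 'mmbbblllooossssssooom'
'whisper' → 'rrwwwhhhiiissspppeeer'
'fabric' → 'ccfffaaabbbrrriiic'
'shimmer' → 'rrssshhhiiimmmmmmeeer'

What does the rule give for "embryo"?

ooeeemmmbbbrrryyyo

The rule is to repeat every character 3 times, then move the last 2 characters to the front (rotate right by 2).
For "embryo" the result is "ooeeemmmbbbrrryyyo".
(Check on "shimmer": → "ssshhhiiimmmmmmeeerrr" → "rrssshhhiiimmmmmmeeer" ✓)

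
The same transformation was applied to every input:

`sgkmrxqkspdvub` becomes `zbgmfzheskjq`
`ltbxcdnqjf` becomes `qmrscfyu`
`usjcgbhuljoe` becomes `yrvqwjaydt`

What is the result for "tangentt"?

The transformation: shift every letter 11 places backward in the alphabet (wrapping around), then delete the first 2 characters.
Applying both steps to "tangentt": "ipcvtcii", then "cvtcii".

cvtcii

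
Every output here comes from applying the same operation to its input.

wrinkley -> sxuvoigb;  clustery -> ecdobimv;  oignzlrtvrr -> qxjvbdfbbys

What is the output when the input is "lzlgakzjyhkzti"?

Looking at the pairs, the operation is to shift every letter 10 places forward in the alphabet (wrapping around), then move the first 2 characters to the end (rotate left by 2).
Applying both steps to "lzlgakzjyhkzti": "vjvqkujtirujds", then "vqkujtirujdsvj".

vqkujtirujdsvj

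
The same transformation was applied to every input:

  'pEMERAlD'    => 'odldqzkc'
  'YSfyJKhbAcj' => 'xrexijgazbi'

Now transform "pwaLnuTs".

Rule — shift every letter 1 place backward in the alphabet (wrapping around), then convert every letter to lowercase.
On "pwaLnuTs": the first step gives "ovzKmtSr", and the second then gives "ovzkmtsr".

ovzkmtsr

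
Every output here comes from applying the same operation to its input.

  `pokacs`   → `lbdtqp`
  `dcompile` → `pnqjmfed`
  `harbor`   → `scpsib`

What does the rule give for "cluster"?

Each output is the input with this applied: shift every letter 1 place forward in the alphabet (wrapping around), then move the first 2 characters to the end (rotate left by 2).
So "cluster" becomes "vtufsdm".

vtufsdm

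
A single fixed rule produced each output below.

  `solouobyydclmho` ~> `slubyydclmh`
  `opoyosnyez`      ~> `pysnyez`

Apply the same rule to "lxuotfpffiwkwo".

Rule — remove every "o".
For "lxuotfpffiwkwo" the result is "lxutfpffiwkw".

lxutfpffiwkw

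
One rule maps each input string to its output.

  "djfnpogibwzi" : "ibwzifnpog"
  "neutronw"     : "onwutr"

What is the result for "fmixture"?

ureixt

The rule is to delete the first 2 characters, then swap the front and back halves of the string.
For "fmixture" the result is "ureixt".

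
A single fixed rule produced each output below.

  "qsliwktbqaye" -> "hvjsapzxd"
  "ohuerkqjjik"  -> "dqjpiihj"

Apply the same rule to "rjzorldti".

The pattern: delete the first 3 characters, then shift every letter 1 place backward in the alphabet (wrapping around).
On "rjzorldti": the first step gives "orldti", and the second then gives "nqkcsh".

nqkcsh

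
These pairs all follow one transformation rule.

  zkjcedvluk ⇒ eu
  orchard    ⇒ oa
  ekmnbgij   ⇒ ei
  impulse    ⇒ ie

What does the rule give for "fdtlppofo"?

oo

The rule is to keep every other character starting from the first (positions 1st, 3rd, 5th, ...), then keep only the vowels.
"fdtlppofo" → "ftpoo" → "oo".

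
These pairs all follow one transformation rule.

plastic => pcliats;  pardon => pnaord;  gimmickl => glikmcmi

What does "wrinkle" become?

werlikn

Each output is the input with this applied: take characters alternately from the front and the back (1st, last, 2nd, 2nd-last, ...).
So "wrinkle" becomes "werlikn".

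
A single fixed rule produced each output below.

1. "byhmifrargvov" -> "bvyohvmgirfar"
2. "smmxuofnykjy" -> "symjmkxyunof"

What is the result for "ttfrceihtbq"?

What's happening: take characters alternately from the front and the back (1st, last, 2nd, 2nd-last, ...).
Applying that to "ttfrceihtbq" gives "tqtbftrhcie".

tqtbftrhcie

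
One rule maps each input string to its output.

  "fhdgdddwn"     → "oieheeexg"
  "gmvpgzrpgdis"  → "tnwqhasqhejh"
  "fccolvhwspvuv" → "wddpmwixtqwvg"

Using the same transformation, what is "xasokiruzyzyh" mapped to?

In each case the input is transformed by: swap the first and last characters, then shift every letter 1 place forward in the alphabet (wrapping around).
Starting from "xasokiruzyzyh": after the first operation, "hasokiruzyzyx"; after the second, "ibtpljsvazazy".

ibtpljsvazazy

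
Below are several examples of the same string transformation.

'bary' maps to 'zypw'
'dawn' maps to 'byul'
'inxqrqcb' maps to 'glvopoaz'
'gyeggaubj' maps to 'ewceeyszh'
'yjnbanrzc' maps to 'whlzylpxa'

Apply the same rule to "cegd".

The transformation: shift every letter 2 places backward in the alphabet (wrapping around).
Doing the same to "cegd": "aceb".

aceb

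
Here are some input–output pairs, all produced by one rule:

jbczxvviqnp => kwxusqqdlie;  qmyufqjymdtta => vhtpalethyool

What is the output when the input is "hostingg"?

bjnodibc

Rule — shift every letter 5 places backward in the alphabet (wrapping around), then swap the first and last characters.
On "hostingg": the first step gives "cjnodibb", and the second then gives "bjnodibc".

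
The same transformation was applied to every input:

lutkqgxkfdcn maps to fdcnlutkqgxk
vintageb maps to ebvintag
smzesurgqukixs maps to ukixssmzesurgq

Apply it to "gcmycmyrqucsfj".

What's happening: move the first 2 characters to the end (rotate left by 2), then swap the front and back halves of the string.
Working it through for "gcmycmyrqucsfj": intermediate "mycmyrqucsfjgc", final "ucsfjgcmycmyrq".

ucsfjgcmycmyrq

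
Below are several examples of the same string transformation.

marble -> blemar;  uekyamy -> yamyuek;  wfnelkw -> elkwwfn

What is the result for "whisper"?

sperwhi

The rule is to move the first 3 characters to the end (rotate left by 3).
For "whisper" the result is "sperwhi".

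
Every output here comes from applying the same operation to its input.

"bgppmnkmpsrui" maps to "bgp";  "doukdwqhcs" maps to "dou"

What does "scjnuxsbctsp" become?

Looking at the pairs, the operation is to keep only the first 3 characters.
So "scjnuxsbctsp" becomes "scj".

scj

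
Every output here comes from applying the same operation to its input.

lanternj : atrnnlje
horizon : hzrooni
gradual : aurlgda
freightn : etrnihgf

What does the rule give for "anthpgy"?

Looking at the pairs, the operation is to sort the characters into reverse alphabetical order, then move the last character to the front.
On "anthpgy": the first step gives "ytpnhga", and the second then gives "aytpnhg".

aytpnhg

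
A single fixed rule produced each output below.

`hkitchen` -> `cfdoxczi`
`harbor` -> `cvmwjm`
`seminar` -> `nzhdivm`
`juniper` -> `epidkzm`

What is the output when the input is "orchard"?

Each output is the input with this applied: shift every letter 5 places backward in the alphabet (wrapping around).
Applying that to "orchard" gives "jmxcvmy".

jmxcvmy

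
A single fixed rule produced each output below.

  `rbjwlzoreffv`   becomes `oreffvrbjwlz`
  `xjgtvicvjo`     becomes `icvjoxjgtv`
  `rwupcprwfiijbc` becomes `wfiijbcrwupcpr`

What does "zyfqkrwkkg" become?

rwkkgzyfqk

The pattern: swap the front and back halves of the string.
"zyfqkrwkkg" → "rwkkgzyfqk".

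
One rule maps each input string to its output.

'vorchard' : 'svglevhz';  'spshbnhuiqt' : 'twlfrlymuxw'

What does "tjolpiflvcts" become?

nsptmjpzgxwx

The pattern: shift every letter 4 places forward in the alphabet (wrapping around), then move the first character to the end.
Applying both steps to "tjolpiflvcts": "xnsptmjpzgxw", then "nsptmjpzgxwx".
(Check on "vorchard": → "zsvglevh" → "svglevhz" ✓)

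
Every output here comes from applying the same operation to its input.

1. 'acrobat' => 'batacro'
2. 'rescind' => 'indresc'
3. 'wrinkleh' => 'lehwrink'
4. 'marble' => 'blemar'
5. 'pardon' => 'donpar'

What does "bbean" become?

In each case the input is transformed by: move the last 3 characters to the front (rotate right by 3).
"bbean" → "eanbb".

eanbb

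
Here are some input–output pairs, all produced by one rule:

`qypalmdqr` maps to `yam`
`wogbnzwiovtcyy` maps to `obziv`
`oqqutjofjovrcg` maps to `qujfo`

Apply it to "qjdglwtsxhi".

Rule — delete the last 3 characters, then keep every other character starting from the second (positions 2nd, 4th, 6th, ...).
On "qjdglwtsxhi": the first step gives "qjdglwts", and the second then gives "jgws".

jgws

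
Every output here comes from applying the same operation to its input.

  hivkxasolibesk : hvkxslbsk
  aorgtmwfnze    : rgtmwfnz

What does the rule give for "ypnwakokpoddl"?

ypnwkkpddl

Rule — remove every vowel.
Doing the same to "ypnwakokpoddl": "ypnwkkpddl".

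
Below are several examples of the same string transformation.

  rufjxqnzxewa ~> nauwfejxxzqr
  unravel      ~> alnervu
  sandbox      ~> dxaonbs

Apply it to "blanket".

The rule is to take characters alternately from the front and the back (1st, last, 2nd, 2nd-last, ...), then swap the first and last characters.
For "blanket" the result is "ntleakb".
(Check on "unravel": → "ulnerva" → "alnervu" ✓)

ntleakb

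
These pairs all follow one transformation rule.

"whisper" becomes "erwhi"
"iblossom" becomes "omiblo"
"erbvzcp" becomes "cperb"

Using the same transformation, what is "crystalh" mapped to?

The rule is to move the last 2 characters to the front (rotate right by 2), then delete the last 2 characters.
"crystalh" → "lhcrysta" → "lhcrys".

lhcrys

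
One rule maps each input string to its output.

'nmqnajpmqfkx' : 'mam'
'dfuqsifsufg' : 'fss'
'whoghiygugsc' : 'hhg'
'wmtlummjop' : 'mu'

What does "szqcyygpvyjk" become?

In each case the input is transformed by: delete the last 3 characters, then keep one character in every 3, starting at position 2 (positions 2nd, 5th, 8th, ...).
Starting from "szqcyygpvyjk": after the first operation, "szqcyygpv"; after the second, "zyp".

zyp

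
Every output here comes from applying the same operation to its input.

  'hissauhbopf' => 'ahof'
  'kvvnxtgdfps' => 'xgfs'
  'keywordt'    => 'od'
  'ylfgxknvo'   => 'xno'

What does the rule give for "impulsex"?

le

In each case the input is transformed by: delete the first 3 characters, then keep every other character starting from the second (positions 2nd, 4th, 6th, ...).
For "impulsex" the result is "le".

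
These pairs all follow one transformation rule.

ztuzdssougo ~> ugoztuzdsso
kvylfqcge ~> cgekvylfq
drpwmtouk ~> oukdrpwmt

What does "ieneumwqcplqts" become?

qtsieneumwqcpl

The pattern: move the last 3 characters to the front (rotate right by 3).
Applying that to "ieneumwqcplqts" gives "qtsieneumwqcpl".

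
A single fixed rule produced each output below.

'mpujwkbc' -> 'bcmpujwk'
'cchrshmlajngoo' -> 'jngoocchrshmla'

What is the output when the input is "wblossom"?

What's happening: move the first 2 characters to the end (rotate left by 2), then swap the front and back halves of the string.
Starting from "wblossom": after the first operation, "lossomwb"; after the second, "omwbloss".

omwbloss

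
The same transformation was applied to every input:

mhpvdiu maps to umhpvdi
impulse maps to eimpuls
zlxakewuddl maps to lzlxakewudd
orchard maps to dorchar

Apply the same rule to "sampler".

In each case the input is transformed by: move the last character to the front.
"sampler" → "rsample".

rsample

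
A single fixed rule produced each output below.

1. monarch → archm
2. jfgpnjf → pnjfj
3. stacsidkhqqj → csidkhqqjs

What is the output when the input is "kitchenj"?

chenjk

The transformation: move the first character to the end, then delete the first 2 characters.
Working it through for "kitchenj": intermediate "itchenjk", final "chenjk".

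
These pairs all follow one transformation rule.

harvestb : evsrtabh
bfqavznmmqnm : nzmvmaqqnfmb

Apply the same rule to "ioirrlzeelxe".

Looking at the pairs, the operation is to take characters alternately from the front and the back (1st, last, 2nd, 2nd-last, ...), then reverse the string.
Applying both steps to "ioirrlzeelxe": "ieoxilrerelz", then "zlererlixoei".

zlererlixoei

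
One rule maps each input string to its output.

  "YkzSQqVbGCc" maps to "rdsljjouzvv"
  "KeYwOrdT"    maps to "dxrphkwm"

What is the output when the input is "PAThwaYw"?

The rule is to shift every letter 7 places backward in the alphabet (wrapping around), then convert every letter to lowercase.
For "PAThwaYw", step one produces "ITMaptRp"; step two turns that into "itmaptrp".

itmaptrp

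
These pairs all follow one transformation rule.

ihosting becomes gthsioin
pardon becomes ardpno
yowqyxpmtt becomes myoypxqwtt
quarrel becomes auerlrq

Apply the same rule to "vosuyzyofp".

The rule is to sort the characters into alphabetical order, then take characters alternately from the front and the back (1st, last, 2nd, 2nd-last, ...).
On "vosuyzyofp": the first step gives "foopsuvyyz", and the second then gives "fzoyoypvsu".

fzoyoypvsu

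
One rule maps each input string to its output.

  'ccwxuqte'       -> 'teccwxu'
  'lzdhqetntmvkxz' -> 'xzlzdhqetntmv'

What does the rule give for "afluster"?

eraflus

Looking at the pairs, the operation is to move the last 2 characters to the front (rotate right by 2), then delete the last character.
Starting from "afluster": after the first operation, "eraflust"; after the second, "eraflus".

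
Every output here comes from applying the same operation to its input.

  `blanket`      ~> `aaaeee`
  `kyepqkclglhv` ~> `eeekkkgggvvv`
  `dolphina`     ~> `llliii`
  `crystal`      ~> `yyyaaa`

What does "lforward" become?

oooaaa

The transformation: keep one character in every 3, starting at position 3 (positions 3rd, 6th, 9th, ...), then repeat every character 3 times.
"lforward" → "oa" → "oooaaa".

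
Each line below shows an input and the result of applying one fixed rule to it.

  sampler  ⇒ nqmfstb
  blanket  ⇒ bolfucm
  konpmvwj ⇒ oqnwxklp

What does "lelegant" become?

mfhboumf

Looking at the pairs, the operation is to move the first 2 characters to the end (rotate left by 2), then shift every letter 1 place forward in the alphabet (wrapping around).
"lelegant" → "legantle" → "mfhboumf".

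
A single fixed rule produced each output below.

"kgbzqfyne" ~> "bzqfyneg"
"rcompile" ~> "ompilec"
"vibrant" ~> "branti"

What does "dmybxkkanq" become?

ybxkkanqm

Rule — delete the first character, then move the first character to the end.
Starting from "dmybxkkanq": after the first operation, "mybxkkanq"; after the second, "ybxkkanqm".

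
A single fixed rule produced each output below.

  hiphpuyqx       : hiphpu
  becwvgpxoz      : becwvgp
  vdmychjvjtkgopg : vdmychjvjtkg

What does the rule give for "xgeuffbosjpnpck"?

Rule — delete the last 3 characters.
Applying that to "xgeuffbosjpnpck" gives "xgeuffbosjpn".

xgeuffbosjpn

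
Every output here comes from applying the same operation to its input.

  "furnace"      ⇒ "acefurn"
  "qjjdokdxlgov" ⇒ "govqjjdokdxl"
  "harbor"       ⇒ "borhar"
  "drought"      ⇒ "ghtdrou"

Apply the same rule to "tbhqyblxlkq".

Rule — move the last 3 characters to the front (rotate right by 3).
On "tbhqyblxlkq" that produces "lkqtbhqyblx".

lkqtbhqyblx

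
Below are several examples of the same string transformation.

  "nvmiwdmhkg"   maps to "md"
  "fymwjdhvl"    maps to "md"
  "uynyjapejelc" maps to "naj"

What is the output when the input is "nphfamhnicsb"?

The transformation: keep one character in every 3, starting at position 3 (positions 3rd, 6th, 9th, ...), then delete the last character.
On "nphfamhnicsb": the first step gives "hmib", and the second then gives "hmi".

hmi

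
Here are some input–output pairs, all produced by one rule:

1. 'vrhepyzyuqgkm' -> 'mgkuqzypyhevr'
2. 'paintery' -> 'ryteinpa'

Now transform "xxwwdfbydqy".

ydqbydfwwxx

The transformation: swap each adjacent pair of characters (1↔2, 3↔4, ...), then reverse the string.
On "xxwwdfbydqy": the first step gives "xxwwfdybqdy", and the second then gives "ydqbydfwwxx".
(Check on "vrhepyzyuqgkm": → "rvehypyzqukgm" → "mgkuqzypyhevr" ✓)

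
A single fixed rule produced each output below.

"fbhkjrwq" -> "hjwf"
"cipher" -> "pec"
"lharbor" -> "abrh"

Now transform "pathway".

The rule is to move the first 2 characters to the end (rotate left by 2), then keep every other character starting from the first (positions 1st, 3rd, 5th, ...).
Starting from "pathway": after the first operation, "thwaypa"; after the second, "twya".

twya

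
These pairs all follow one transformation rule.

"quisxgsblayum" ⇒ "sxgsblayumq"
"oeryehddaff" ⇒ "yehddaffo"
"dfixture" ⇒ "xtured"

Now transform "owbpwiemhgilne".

pwiemhgilneo

The pattern: move the first character to the end, then delete the first 2 characters.
For "owbpwiemhgilne", step one produces "wbpwiemhgilneo"; step two turns that into "pwiemhgilneo".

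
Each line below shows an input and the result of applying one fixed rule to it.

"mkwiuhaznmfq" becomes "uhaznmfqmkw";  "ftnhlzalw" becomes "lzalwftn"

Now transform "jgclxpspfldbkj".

xpspfldbkjjgc

Each output is the input with this applied: move the first 3 characters to the end (rotate left by 3), then delete the first character.
Applying both steps to "jgclxpspfldbkj": "lxpspfldbkjjgc", then "xpspfldbkjjgc".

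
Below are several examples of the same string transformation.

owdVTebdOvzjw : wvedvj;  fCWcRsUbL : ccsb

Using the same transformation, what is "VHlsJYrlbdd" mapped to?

hsyld

The rule is to keep every other character starting from the second (positions 2nd, 4th, 6th, ...), then convert every letter to lowercase.
Working it through for "VHlsJYrlbdd": intermediate "HsYld", final "hsyld".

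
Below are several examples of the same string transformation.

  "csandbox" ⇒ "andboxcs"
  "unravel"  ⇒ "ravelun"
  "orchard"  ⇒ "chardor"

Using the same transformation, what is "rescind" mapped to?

The pattern: move the first 2 characters to the end (rotate left by 2).
On "rescind" that produces "scindre".

scindre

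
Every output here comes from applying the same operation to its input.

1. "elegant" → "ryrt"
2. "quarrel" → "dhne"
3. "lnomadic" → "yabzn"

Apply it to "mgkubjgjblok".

In each case the input is transformed by: delete the last 3 characters, then shift every letter 13 places forward in the alphabet (wrapping around) — i.e. ROT13.
So "mgkubjgjblok" becomes "ztxhowtwo".

ztxhowtwo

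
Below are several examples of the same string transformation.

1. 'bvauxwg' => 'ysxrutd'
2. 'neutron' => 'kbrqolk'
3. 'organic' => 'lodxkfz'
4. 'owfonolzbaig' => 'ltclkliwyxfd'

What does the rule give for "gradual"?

doxarxi

Looking at the pairs, the operation is to shift every letter 3 places backward in the alphabet (wrapping around).
Applying that to "gradual" gives "doxarxi".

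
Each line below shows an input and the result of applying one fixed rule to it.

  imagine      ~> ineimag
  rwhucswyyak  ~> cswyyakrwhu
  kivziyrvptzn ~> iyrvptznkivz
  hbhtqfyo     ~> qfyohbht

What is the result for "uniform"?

ormunif

The rule is to move the first character to the end, then move the first 3 characters to the end (rotate left by 3).
Applying both steps to "uniform": "niformu", then "ormunif".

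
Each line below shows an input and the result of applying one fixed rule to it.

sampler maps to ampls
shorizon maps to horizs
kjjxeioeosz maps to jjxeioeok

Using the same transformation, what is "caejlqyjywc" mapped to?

aejlqyjyc

The transformation: delete the last 2 characters, then move the first character to the end.
Starting from "caejlqyjywc": after the first operation, "caejlqyjy"; after the second, "aejlqyjyc".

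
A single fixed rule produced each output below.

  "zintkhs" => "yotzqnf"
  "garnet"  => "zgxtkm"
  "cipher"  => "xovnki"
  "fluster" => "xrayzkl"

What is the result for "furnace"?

In each case the input is transformed by: shift every letter 6 places forward in the alphabet (wrapping around), then swap the first and last characters.
Applying that to "furnace" gives "kaxtgil".

kaxtgil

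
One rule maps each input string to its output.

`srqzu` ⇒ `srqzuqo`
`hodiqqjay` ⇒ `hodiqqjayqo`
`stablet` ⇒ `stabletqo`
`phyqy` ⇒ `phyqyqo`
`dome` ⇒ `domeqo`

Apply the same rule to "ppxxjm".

ppxxjmqo

Each output is the input with this applied: append "qo".
So "ppxxjm" becomes "ppxxjmqo".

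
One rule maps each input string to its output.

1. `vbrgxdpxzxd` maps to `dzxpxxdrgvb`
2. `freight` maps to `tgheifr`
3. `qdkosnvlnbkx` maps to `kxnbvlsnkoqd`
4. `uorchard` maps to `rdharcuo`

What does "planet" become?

Each output is the input with this applied: swap each adjacent pair of characters (1↔2, 3↔4, ...), then reverse the string.
"planet" → "lpnate" → "etanpl".

etanpl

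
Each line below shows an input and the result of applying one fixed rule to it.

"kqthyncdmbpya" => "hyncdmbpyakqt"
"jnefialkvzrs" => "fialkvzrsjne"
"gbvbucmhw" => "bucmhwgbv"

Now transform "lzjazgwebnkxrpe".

azgwebnkxrpelzj

Looking at the pairs, the operation is to move the first 3 characters to the end (rotate left by 3).
On "lzjazgwebnkxrpe" that produces "azgwebnkxrpelzj".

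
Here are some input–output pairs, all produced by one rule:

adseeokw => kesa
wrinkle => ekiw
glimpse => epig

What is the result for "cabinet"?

tnbc

The rule is to keep every other character starting from the first (positions 1st, 3rd, 5th, ...), then reverse the string.
So "cabinet" becomes "tnbc".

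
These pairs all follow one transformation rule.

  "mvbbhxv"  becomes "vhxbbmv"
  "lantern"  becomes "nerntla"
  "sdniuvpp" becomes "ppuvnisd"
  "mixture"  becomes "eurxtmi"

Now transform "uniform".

Looking at the pairs, the operation is to swap each adjacent pair of characters (1↔2, 3↔4, ...), then reverse the string.
For "uniform" the result is "morifun".
(Check on "mixture": → "imtxrue" → "eurxtmi" ✓)

morifun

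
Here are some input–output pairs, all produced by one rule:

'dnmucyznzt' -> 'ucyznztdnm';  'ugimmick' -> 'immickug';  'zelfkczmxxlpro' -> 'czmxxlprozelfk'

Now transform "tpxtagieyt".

tagieyttpx

What's happening: swap the front and back halves of the string, then move the last 2 characters to the front (rotate right by 2).
For "tpxtagieyt" the result is "tagieyttpx".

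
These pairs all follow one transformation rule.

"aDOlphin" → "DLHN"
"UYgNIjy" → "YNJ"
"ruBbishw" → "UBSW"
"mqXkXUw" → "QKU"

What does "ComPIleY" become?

OPLY

Each output is the input with this applied: keep every other character starting from the second (positions 2nd, 4th, 6th, ...), then convert every letter to uppercase.
Working it through for "ComPIleY": intermediate "oPlY", final "OPLY".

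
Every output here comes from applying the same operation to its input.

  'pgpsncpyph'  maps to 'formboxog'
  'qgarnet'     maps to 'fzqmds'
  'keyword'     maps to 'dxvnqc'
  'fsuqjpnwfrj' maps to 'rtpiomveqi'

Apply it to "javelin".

Looking at the pairs, the operation is to shift every letter 1 place backward in the alphabet (wrapping around), then delete the first character.
Applying both steps to "javelin": "izudkhm", then "zudkhm".

zudkhm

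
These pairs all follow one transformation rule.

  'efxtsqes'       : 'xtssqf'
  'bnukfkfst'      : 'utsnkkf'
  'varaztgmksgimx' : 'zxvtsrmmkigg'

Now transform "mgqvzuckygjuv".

zyvvuuqmkjg

The transformation: sort the characters into reverse alphabetical order, then delete the last 2 characters.
So "mgqvzuckygjuv" becomes "zyvvuuqmkjg".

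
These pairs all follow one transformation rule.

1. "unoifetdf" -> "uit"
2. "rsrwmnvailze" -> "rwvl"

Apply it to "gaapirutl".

The pattern: keep one character in every 3, starting at position 1 (positions 1st, 4th, 7th, ...).
Applying that to "gaapirutl" gives "gpu".

gpu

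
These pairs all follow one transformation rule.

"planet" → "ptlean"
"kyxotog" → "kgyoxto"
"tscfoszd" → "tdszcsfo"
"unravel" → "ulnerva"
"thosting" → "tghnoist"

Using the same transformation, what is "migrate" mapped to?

Each output is the input with this applied: take characters alternately from the front and the back (1st, last, 2nd, 2nd-last, ...).
For "migrate" the result is "meitgar".

meitgar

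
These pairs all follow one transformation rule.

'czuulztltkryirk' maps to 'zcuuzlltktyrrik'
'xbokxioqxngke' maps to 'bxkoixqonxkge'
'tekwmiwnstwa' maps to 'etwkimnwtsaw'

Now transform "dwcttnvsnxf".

In each case the input is transformed by: swap each adjacent pair of characters (1↔2, 3↔4, ...).
For "dwcttnvsnxf" the result is "wdtcntsvxnf".

wdtcntsvxnf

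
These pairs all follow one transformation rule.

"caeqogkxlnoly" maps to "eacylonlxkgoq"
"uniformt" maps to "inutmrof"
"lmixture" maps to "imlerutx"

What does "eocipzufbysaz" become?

The rule is to reverse the string, then move the last 3 characters to the front (rotate right by 3).
For "eocipzufbysaz", step one produces "zasybfuzpicoe"; step two turns that into "coezasybfuzpi".

coezasybfuzpi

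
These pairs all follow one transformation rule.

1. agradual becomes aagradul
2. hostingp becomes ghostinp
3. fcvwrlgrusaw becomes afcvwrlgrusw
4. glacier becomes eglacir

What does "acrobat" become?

aacrobt

The pattern: move the last character to the front, then swap the first and last characters.
"acrobat" → "tacroba" → "aacrobt".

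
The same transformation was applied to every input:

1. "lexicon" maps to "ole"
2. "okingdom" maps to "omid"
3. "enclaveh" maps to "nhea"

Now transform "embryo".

The transformation: sort the characters into reverse alphabetical order, then keep every other character starting from the second (positions 2nd, 4th, 6th, ...).
"embryo" → "yromeb" → "rmb".

rmb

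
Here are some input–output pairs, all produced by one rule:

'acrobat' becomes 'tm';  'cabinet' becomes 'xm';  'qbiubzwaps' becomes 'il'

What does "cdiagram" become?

Looking at the pairs, the operation is to shift every letter 7 places backward in the alphabet (wrapping around), then keep only the last 2 characters.
Starting from "cdiagram": after the first operation, "vwbtzktf"; after the second, "tf".

tf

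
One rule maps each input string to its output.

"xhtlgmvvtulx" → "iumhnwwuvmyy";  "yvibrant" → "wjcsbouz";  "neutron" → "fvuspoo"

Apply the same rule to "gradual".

Each output is the input with this applied: shift every letter 1 place forward in the alphabet (wrapping around), then move the first character to the end.
For "gradual" the result is "sbevbmh".

sbevbmh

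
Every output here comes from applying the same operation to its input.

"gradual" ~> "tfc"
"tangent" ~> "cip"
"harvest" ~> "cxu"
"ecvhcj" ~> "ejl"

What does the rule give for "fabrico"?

The pattern: shift every letter 2 places forward in the alphabet (wrapping around), then keep every other character starting from the second (positions 2nd, 4th, 6th, ...).
Applying both steps to "fabrico": "hcdtkeq", then "cte".

cte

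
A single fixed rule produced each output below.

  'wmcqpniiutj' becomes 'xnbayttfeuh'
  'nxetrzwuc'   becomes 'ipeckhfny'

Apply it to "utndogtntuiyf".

Each output is the input with this applied: shift every letter 11 places forward in the alphabet (wrapping around), then move the first character to the end.
"utndogtntuiyf" → "feyozreyeftjq" → "eyozreyeftjqf".

eyozreyeftjqf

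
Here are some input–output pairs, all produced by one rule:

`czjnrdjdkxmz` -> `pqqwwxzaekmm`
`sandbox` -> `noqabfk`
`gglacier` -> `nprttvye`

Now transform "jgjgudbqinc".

What's happening: sort the characters into alphabetical order, then shift every letter 13 places forward in the alphabet (wrapping around) — i.e. ROT13.
Starting from "jgjgudbqinc": after the first operation, "bcdggijjnqu"; after the second, "opqttvwwadh".

opqttvwwadh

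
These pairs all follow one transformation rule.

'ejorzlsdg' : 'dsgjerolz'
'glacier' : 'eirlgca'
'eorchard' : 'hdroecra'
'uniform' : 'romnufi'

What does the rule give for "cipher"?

Rule — swap each adjacent pair of characters (1↔2, 3↔4, ...), then move the last 3 characters to the front (rotate right by 3).
"cipher" → "ichpre" → "preich".

preich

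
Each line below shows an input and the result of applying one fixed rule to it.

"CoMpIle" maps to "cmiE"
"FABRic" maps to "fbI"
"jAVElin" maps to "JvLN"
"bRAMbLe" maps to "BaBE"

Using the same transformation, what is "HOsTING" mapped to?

hSig

Each output is the input with this applied: keep every other character starting from the first (positions 1st, 3rd, 5th, ...), then flip the case of every letter.
"HOsTING" → "HsIG" → "hSig".
(Check on "FABRic": → "FBi" → "fbI" ✓)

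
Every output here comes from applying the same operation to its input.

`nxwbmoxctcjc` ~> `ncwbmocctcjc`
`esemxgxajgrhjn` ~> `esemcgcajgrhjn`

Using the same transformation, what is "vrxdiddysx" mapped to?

vrcdiddysc

The pattern: replace every "x" with "c".
On "vrxdiddysx" that produces "vrcdiddysc".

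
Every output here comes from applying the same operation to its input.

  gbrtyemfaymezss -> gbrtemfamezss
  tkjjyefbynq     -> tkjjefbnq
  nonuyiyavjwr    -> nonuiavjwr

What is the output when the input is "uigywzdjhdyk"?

uigwzdjhdk

Each output is the input with this applied: remove every "y".
Doing the same to "uigywzdjhdyk": "uigwzdjhdk".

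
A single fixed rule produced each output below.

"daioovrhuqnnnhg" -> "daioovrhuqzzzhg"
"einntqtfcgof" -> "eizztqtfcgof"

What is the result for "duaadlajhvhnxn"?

Rule — replace every "n" with "z".
So "duaadlajhvhnxn" becomes "duaadlajhvhzxz".

duaadlajhvhzxz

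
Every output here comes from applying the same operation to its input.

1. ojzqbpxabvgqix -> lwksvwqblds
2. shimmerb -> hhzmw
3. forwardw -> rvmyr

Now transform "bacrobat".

Looking at the pairs, the operation is to shift every letter 5 places backward in the alphabet (wrapping around), then delete the first 3 characters.
For "bacrobat", step one produces "wvxmjwvo"; step two turns that into "mjwvo".

mjwvo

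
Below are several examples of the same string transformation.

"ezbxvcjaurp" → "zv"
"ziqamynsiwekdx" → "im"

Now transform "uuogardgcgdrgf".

The rule is to keep one character in every 3, starting at position 2 (positions 2nd, 5th, 8th, ...), then keep only the first 2 characters.
Working it through for "uuogardgcgdrgf": intermediate "uagdf", final "ua".

ua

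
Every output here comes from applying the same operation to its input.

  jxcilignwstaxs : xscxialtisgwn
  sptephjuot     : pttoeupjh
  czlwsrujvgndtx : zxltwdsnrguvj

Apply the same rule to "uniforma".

naimfro

The pattern: delete the first character, then take characters alternately from the front and the back (1st, last, 2nd, 2nd-last, ...).
"uniforma" → "niforma" → "naimfro".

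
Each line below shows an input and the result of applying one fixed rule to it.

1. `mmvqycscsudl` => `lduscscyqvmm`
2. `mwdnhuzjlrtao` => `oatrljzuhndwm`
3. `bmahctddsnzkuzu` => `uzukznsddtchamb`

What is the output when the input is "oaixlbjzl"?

In each case the input is transformed by: reverse the string.
On "oaixlbjzl" that produces "lzjblxiao".

lzjblxiao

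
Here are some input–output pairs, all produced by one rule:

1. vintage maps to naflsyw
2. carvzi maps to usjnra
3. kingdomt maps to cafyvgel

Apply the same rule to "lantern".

dsflwjf

The transformation: shift every letter 8 places backward in the alphabet (wrapping around).
So "lantern" becomes "dsflwjf".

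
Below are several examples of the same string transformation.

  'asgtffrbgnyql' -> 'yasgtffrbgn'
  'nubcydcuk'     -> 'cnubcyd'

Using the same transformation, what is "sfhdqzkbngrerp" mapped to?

Looking at the pairs, the operation is to delete the last 2 characters, then move the last character to the front.
For "sfhdqzkbngrerp", step one produces "sfhdqzkbngre"; step two turns that into "esfhdqzkbngr".
(Check on "asgtffrbgnyql": → "asgtffrbgny" → "yasgtffrbgn" ✓)

esfhdqzkbngr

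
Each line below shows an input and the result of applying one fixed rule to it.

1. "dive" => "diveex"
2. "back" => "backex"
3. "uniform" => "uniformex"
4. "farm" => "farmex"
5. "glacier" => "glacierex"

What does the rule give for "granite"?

graniteex

The rule is to append "ex".
On "granite" that produces "graniteex".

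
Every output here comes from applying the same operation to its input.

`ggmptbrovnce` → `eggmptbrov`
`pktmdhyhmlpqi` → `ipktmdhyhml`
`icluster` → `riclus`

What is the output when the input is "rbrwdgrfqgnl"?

lrbrwdgrfq

Each output is the input with this applied: move the last 3 characters to the front (rotate right by 3), then delete the first 2 characters.
Applying both steps to "rbrwdgrfqgnl": "gnlrbrwdgrfq", then "lrbrwdgrfq".
(Check on "pktmdhyhmlpqi": → "pqipktmdhyhml" → "ipktmdhyhml" ✓)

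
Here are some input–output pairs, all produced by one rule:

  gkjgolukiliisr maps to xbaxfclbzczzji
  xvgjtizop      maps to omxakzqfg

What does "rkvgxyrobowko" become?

Each output is the input with this applied: shift every letter 9 places backward in the alphabet (wrapping around).
So "rkvgxyrobowko" becomes "ibmxopifsfnbf".

ibmxopifsfnbf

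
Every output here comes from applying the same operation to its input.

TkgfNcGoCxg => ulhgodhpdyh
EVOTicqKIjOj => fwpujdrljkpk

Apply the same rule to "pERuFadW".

qfsvgbex

Looking at the pairs, the operation is to shift every letter 1 place forward in the alphabet (wrapping around), then convert every letter to lowercase.
On "pERuFadW": the first step gives "qFSvGbeX", and the second then gives "qfsvgbex".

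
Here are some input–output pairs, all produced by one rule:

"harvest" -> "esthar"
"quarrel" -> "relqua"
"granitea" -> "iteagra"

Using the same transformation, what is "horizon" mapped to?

The pattern: move the first 3 characters to the end (rotate left by 3), then delete the first character.
"horizon" → "izonhor" → "zonhor".

zonhor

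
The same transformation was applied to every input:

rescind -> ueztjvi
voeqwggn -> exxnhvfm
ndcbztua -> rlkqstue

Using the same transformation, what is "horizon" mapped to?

The rule is to reverse the string, then shift every letter 9 places backward in the alphabet (wrapping around).
For "horizon" the result is "efqzify".

efqzify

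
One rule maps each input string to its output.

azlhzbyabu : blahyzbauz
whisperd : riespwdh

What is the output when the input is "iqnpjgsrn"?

What's happening: take characters alternately from the front and the back (1st, last, 2nd, 2nd-last, ...), then move the first 3 characters to the end (rotate left by 3).
Doing the same to "iqnpjgsrn": "rnspgjinq".

rnspgjinq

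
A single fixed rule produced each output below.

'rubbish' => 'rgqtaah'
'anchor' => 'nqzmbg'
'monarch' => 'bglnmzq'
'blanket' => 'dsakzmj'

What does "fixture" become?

qdehwst

Looking at the pairs, the operation is to shift every letter 1 place backward in the alphabet (wrapping around), then move the last 2 characters to the front (rotate right by 2).
"fixture" → "ehwstqd" → "qdehwst".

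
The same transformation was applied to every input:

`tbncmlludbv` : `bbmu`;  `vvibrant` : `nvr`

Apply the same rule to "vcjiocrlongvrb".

The transformation: move the last 2 characters to the front (rotate right by 2), then keep one character in every 3, starting at position 1 (positions 1st, 4th, 7th, ...).
Working it through for "vcjiocrlongvrb": intermediate "rbvcjiocrlongv", final "rcolg".

rcolg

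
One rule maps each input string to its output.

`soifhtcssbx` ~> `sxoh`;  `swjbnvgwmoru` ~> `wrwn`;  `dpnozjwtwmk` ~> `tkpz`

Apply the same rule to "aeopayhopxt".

otea

Rule — keep one character in every 3, starting at position 2 (positions 2nd, 5th, 8th, ...), then swap the front and back halves of the string.
Starting from "aeopayhopxt": after the first operation, "eaot"; after the second, "otea".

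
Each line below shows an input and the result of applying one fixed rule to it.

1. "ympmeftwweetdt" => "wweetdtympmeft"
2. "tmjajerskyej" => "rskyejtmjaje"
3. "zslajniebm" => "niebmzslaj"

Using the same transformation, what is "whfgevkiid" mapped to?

The rule is to swap the front and back halves of the string.
For "whfgevkiid" the result is "vkiidwhfge".

vkiidwhfge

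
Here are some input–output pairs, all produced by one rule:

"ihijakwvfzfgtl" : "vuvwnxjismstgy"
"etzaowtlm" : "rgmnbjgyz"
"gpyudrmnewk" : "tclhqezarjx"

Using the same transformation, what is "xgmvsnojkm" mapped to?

ktzifabwxz

What's happening: shift every letter 13 places forward in the alphabet (wrapping around) — i.e. ROT13.
On "xgmvsnojkm" that produces "ktzifabwxz".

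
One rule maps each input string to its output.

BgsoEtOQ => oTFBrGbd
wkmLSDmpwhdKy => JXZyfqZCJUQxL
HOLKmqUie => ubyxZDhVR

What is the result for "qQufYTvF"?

DdHSlgIs

In each case the input is transformed by: shift every letter 13 places forward in the alphabet (wrapping around) — i.e. ROT13, then flip the case of every letter.
Working it through for "qQufYTvF": intermediate "dDhsLGiS", final "DdHSlgIs".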